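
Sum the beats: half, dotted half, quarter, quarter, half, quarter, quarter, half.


Beat values:
  half = 2 beats
  dotted half = 3 beats
  quarter = 1 beat
  quarter = 1 beat
  half = 2 beats
  quarter = 1 beat
  quarter = 1 beat
  half = 2 beats
Sum = 2 + 3 + 1 + 1 + 2 + 1 + 1 + 2
= 13 beats


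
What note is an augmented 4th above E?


Working:
A 4th spans 4 letter names, so from E we land on A
An augmented 4th = 6 semitones above E
Spell A at that pitch: A#
= A#


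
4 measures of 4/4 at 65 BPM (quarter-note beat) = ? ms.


Step by step:
Quarter-note beat duration = 60000 / 65 ms
Beats per measure (4/4) = 4
One measure = 4 × 60000 / 65 = 240000 / 65 ms
4 measures = 4 × 240000 / 65 = 960000 / 65
= 14769.2 ms


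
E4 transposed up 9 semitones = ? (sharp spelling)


E4: chromatic position 4 in octave 4 → absolute = 4×12 + 4 = 52
Transpose up 9: 52 + 9 = 61
61 = 5×12 + 1 → C# in octave 5
Result = C#5


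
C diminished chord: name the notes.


Diminished triad = root + minor 3rd (3 semitones) + diminished 5th (6 semitones)
A triad on C stacks thirds, so the chord tones use letter names C-E-G
Root: C
Minor 3rd above C: Eb
Diminished 5th above C: Gb
Chord = C Eb Gb


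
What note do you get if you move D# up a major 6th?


Step by step:
major 6th: 6 letter names, 9 semitones
Letter: D + 5 → B
Pitch: D# + 9 semitones, spelled as a B → B#
= B#


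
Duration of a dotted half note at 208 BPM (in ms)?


One quarter-note beat = 60000 / BPM = 60000 / 208 ms
Dotted half note = 3 × quarter note
Duration = 3 × 60000 / 208 = 180000 / 208
= 865.4 ms


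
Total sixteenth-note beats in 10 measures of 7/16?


Step by step:
Time signature 7/16: the bottom number 16 means the sixteenth note gets one count
The top number 7 means 7 sixteenth-note beats per measure
Total = 7 × 10 measures
= 70 sixteenth-note beats


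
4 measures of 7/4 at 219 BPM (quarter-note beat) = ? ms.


Reasoning:
Quarter-note beat duration = 60000 / 219 ms
Beats per measure (7/4) = 7
One measure = 7 × 60000 / 219 = 420000 / 219 ms
4 measures = 4 × 420000 / 219 = 1680000 / 219
= 7671.2 ms


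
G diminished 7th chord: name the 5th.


Diminished 7th chord = root + minor 3rd + diminished 5th + diminished 7th
Seventh chords stack in thirds, so the letter names are G-B-D-F
Root: G
Minor 3rd above G: Bb
Diminished 5th above G: Db
Diminished 7th above G: Fb
The 5th = Db


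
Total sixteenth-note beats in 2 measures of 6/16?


Time signature 6/16: the bottom number 16 means the sixteenth note gets one count
The top number 6 means 6 sixteenth-note beats per measure
Total = 6 × 2 measures
= 12 sixteenth-note beats


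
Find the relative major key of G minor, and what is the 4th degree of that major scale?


The relative major shares the key signature and is a minor 3rd above the minor tonic
A minor 3rd above G is Bb
→ relative major of G minor is Bb major
Bb major scale: Bb C D Eb F G A
= Bb major; 4th degree = Eb


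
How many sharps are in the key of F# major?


Working:
Sharp major keys follow the circle of fifths: C(0), G(1), D(2), A(3), E(4), B(5), F#(6), C#(7)
F# major has 6 sharps
Order of sharps: F# C# G# D# A# E# B# → first 6: F#, C#, G#, D#, A#, E#
= 6 sharps


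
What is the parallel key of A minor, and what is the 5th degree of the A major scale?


Working:
Parallel keys share the same tonic but differ in mode
A minor → parallel is A major
A major scale: A B C# D E F# G#
= A major; 5th degree = E


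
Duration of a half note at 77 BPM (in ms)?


One quarter-note beat = 60000 / BPM = 60000 / 77 ms
Half note = 2 × quarter note
Duration = 2 × 60000 / 77 = 120000 / 77
= 1558.4 ms


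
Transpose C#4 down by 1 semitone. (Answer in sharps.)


Let's work it out.
C#4: chromatic position 1 in octave 4 → absolute = 4×12 + 1 = 49
Transpose down 1: 49 - 1 = 48
48 = 4×12 + 0 → C in octave 4
Result = C4


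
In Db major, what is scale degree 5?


Reasoning:
Major scale pattern: W-W-H-W-W-W-H (2-2-1-2-2-2-1 semitones)
Starting from Db:
  Db + 2 semitones → Eb
  Eb + 2 semitones → F
  F + 1 semitone → Gb
  Gb + 2 semitones → Ab
  Ab + 2 semitones → Bb
  Bb + 2 semitones → C
  C + 1 semitone → Db
Scale: Db Eb F Gb Ab Bb C
Degree 5 = Ab


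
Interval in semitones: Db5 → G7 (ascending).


Let's work it out.
Absolute semitone position = octave×12 + chromatic position
Db5: 5×12 + 1 = 61
G7: 7×12 + 7 = 91
Difference = 91 - 61 = 30
= 30 semitones


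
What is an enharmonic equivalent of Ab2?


Step by step:
Enharmonic notes sound the same pitch but are spelled with different letter names
Ab and G# name the same pitch class
= G#2


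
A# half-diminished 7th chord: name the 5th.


Step by step:
Half-diminished 7th chord = root + minor 3rd + diminished 5th + minor 7th
Seventh chords stack in thirds, so the letter names are A-C-E-G
Root: A#
Minor 3rd above A#: C#
Diminished 5th above A#: E
Minor 7th above A#: G#
The 5th = E


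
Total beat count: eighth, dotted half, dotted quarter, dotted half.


Step by step:
Beat values:
  eighth = 0.5 beats
  dotted half = 3 beats
  dotted quarter = 1.5 beats
  dotted half = 3 beats
Sum = 0.5 + 3 + 1.5 + 3
= 8 beats


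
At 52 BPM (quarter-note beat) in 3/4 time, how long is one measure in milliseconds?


Reasoning:
Quarter-note beat duration = 60000 / 52 ms
Beats per measure (3/4) = 3
One measure = 3 × 60000 / 52 = 180000 / 52 ms
= 3461.5 ms


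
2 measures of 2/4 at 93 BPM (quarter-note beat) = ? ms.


Step by step:
Quarter-note beat duration = 60000 / 93 ms
Beats per measure (2/4) = 2
One measure = 2 × 60000 / 93 = 120000 / 93 ms
2 measures = 2 × 120000 / 93 = 240000 / 93
= 2580.6 ms


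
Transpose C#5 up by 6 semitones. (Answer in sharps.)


Step by step:
C#5: chromatic position 1 in octave 5 → absolute = 5×12 + 1 = 61
Transpose up 6: 61 + 6 = 67
67 = 5×12 + 7 → G in octave 5
Result = G5


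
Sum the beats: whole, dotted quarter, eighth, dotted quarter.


Let's work it out.
Beat values:
  whole = 4 beats
  dotted quarter = 1.5 beats
  eighth = 0.5 beats
  dotted quarter = 1.5 beats
Sum = 4 + 1.5 + 0.5 + 1.5
= 7.5 beats


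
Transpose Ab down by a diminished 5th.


Let's work it out.
diminished 5th: 5 letter names, 6 semitones
Letter: A - 4 → D
Pitch: Ab - 6 semitones, spelled as a D → D
= D


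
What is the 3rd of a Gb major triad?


Let's work it out.
Major triad = root + major 3rd (4 semitones) + perfect 5th (7 semitones)
A triad on Gb stacks thirds, so the chord tones use letter names G-B-D
Root: Gb
Major 3rd above Gb: Bb
Perfect 5th above Gb: Db
The 3rd = Bb


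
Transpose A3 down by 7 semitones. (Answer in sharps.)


Let's work it out.
A3: chromatic position 9 in octave 3 → absolute = 3×12 + 9 = 45
Transpose down 7: 45 - 7 = 38
38 = 3×12 + 2 → D in octave 3
Result = D3


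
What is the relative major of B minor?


Solution.
The relative major shares the key signature and is a minor 3rd above the minor tonic
A minor 3rd above B is D
→ relative major of B minor is D major
= D major


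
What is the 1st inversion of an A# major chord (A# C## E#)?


Step by step:
Root position: A# C## E#
1st inversion: move root up an octave
Bass note: C##
Notes (bottom to top) = C## E# A#


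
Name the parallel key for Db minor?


Solution.
Parallel keys share the same tonic but differ in mode
Db minor → parallel is Db major
= Db major


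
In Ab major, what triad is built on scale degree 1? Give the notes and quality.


Ab major scale: Ab Bb C Db Eb F G
Diatonic triad on degree 1 stacks scale notes 1, 3, 5: Ab C Eb
Ab→C = 4 semitones; Ab→Eb = 7 semitones → major triad
= Ab C Eb (major)


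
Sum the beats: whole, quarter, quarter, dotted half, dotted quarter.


Let's work it out.
Beat values:
  whole = 4 beats
  quarter = 1 beat
  quarter = 1 beat
  dotted half = 3 beats
  dotted quarter = 1.5 beats
Sum = 4 + 1 + 1 + 3 + 1.5
= 10.5 beats


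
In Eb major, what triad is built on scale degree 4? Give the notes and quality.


Reasoning:
Eb major scale: Eb F G Ab Bb C D
Diatonic triad on degree 4 stacks scale notes 4, 6, 1: Ab C Eb
Ab→C = 4 semitones; Ab→Eb = 7 semitones → major triad
= Ab C Eb (major)


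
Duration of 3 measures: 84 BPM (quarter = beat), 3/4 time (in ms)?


Step by step:
Quarter-note beat duration = 60000 / 84 ms
Beats per measure (3/4) = 3
One measure = 3 × 60000 / 84 = 180000 / 84 ms
3 measures = 3 × 180000 / 84 = 540000 / 84
= 6428.6 ms


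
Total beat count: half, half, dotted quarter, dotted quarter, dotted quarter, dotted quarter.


Reasoning:
Beat values:
  half = 2 beats
  half = 2 beats
  dotted quarter = 1.5 beats
  dotted quarter = 1.5 beats
  dotted quarter = 1.5 beats
  dotted quarter = 1.5 beats
Sum = 2 + 2 + 1.5 + 1.5 + 1.5 + 1.5
= 10 beats


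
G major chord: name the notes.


Let's work it out.
Major triad = root + major 3rd (4 semitones) + perfect 5th (7 semitones)
A triad on G stacks thirds, so the chord tones use letter names G-B-D
Root: G
Major 3rd above G: B
Perfect 5th above G: D
Chord = G B D


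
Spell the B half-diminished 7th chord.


Working:
Half-diminished 7th chord = root + minor 3rd + diminished 5th + minor 7th
Seventh chords stack in thirds, so the letter names are B-D-F-A
Root: B
Minor 3rd above B: D
Diminished 5th above B: F
Minor 7th above B: A
Chord = B D F A


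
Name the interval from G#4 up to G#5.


Working:
Letter names: G → G spans 8 letter names → an octave
Semitones: G#4 → G#5 = 12 half-steps
An octave of 12 semitones is a perfect octave
= perfect octave


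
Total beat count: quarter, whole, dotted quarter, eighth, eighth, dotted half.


Working:
Beat values:
  quarter = 1 beat
  whole = 4 beats
  dotted quarter = 1.5 beats
  eighth = 0.5 beats
  eighth = 0.5 beats
  dotted half = 3 beats
Sum = 1 + 4 + 1.5 + 0.5 + 0.5 + 3
= 10.5 beats


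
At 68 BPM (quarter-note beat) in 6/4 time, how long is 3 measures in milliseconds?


Let's work it out.
Quarter-note beat duration = 60000 / 68 ms
Beats per measure (6/4) = 6
One measure = 6 × 60000 / 68 = 360000 / 68 ms
3 measures = 3 × 360000 / 68 = 1080000 / 68
= 15882.4 ms


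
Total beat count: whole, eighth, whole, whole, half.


Step by step:
Beat values:
  whole = 4 beats
  eighth = 0.5 beats
  whole = 4 beats
  whole = 4 beats
  half = 2 beats
Sum = 4 + 0.5 + 4 + 4 + 2
= 14.5 beats


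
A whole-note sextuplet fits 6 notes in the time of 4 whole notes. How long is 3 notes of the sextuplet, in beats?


Sextuplet: 6 notes occupy the space of 4 whole notes
Space = 4 × 4 = 16 beats
Each sextuplet note = 16 / 6 = 8/3 beats
3 notes = 3 × 8/3 = 8
= 8 beats


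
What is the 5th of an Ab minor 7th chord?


Let's work it out.
Minor 7th chord = root + minor 3rd + perfect 5th + minor 7th
Seventh chords stack in thirds, so the letter names are A-C-E-G
Root: Ab
Minor 3rd above Ab: Cb
Perfect 5th above Ab: Eb
Minor 7th above Ab: Gb
The 5th = Eb


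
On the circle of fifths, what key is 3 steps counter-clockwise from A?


Solution.
Each counter-clockwise step moves down a perfect 5th (= up a perfect 4th)
From A: A → D → G → C
= C


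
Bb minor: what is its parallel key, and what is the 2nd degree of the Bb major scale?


Parallel keys share the same tonic but differ in mode
Bb minor → parallel is Bb major
Bb major scale: Bb C D Eb F G A
= Bb major; 2nd degree = C


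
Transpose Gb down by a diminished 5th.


diminished 5th: 5 letter names, 6 semitones
Letter: G - 4 → C
Pitch: Gb - 6 semitones, spelled as a C → C
= C


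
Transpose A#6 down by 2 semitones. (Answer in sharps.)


Step by step:
A#6: chromatic position 10 in octave 6 → absolute = 6×12 + 10 = 82
Transpose down 2: 82 - 2 = 80
80 = 6×12 + 8 → G# in octave 6
Result = G#6


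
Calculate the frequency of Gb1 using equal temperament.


Reasoning:
f = 440 × 2^(n/12) where n = semitones from A4
Gb1: -39 semitones from A4
f = 440 × 2^(-39/12)
f = 46.25 Hz


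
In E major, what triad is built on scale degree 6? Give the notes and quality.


Working:
E major scale: E F# G# A B C# D#
Diatonic triad on degree 6 stacks scale notes 6, 1, 3: C# E G#
C#→E = 3 semitones; C#→G# = 7 semitones → minor triad
= C# E G# (minor)


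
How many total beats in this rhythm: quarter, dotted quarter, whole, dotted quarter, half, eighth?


Reasoning:
Beat values:
  quarter = 1 beat
  dotted quarter = 1.5 beats
  whole = 4 beats
  dotted quarter = 1.5 beats
  half = 2 beats
  eighth = 0.5 beats
Sum = 1 + 1.5 + 4 + 1.5 + 2 + 0.5
= 10.5 beats


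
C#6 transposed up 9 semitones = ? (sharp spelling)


Working:
C#6: chromatic position 1 in octave 6 → absolute = 6×12 + 1 = 73
Transpose up 9: 73 + 9 = 82
82 = 6×12 + 10 → A# in octave 6
Result = A#6


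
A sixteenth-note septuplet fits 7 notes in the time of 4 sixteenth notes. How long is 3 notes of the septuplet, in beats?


Septuplet: 7 notes occupy the space of 4 sixteenth notes
Space = 4 × 1/4 = 1 beat
Each septuplet note = 1 / 7 = 1/7 beats
3 notes = 3 × 1/7 = 3/7
= 3/7 beats


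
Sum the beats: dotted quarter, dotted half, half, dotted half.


Reasoning:
Beat values:
  dotted quarter = 1.5 beats
  dotted half = 3 beats
  half = 2 beats
  dotted half = 3 beats
Sum = 1.5 + 3 + 2 + 3
= 9.5 beats


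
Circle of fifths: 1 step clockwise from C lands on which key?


Reasoning:
Each clockwise step on the circle of fifths moves up a perfect 5th
From C: C → G
= G


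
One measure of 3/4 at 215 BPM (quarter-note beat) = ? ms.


Solution.
Quarter-note beat duration = 60000 / 215 ms
Beats per measure (3/4) = 3
One measure = 3 × 60000 / 215 = 180000 / 215 ms
= 837.2 ms


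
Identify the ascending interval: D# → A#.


Letter names: D → A spans 5 letter names → a 5th
Semitones: D# → A# = 7 half-steps
A 5th of 7 semitones is a perfect 5th
= perfect 5th


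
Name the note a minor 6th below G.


Working:
A 6th spans 6 letter names, so from G we land on B
A minor 6th = 8 semitones below G
Spell B at that pitch: B
= B


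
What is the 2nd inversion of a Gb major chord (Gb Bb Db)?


Root position: Gb Bb Db
2nd inversion: move root and 3rd up an octave
Bass note: Db
Notes (bottom to top) = Db Gb Bb


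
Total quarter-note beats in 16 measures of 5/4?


Time signature 5/4: the bottom number 4 means the quarter note gets one count
The top number 5 means 5 quarter-note beats per measure
Total = 5 × 16 measures
= 80 quarter-note beats


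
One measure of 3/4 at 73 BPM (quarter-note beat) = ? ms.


Solution.
Quarter-note beat duration = 60000 / 73 ms
Beats per measure (3/4) = 3
One measure = 3 × 60000 / 73 = 180000 / 73 ms
= 2465.8 ms


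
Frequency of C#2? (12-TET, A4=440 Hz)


Step by step:
f = 440 × 2^(n/12) where n = semitones from A4
C#2: -32 semitones from A4
f = 440 × 2^(-32/12)
f = 69.30 Hz


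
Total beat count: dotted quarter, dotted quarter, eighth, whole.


Step by step:
Beat values:
  dotted quarter = 1.5 beats
  dotted quarter = 1.5 beats
  eighth = 0.5 beats
  whole = 4 beats
Sum = 1.5 + 1.5 + 0.5 + 4
= 7.5 beats


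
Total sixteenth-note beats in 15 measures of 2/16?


Time signature 2/16: the bottom number 16 means the sixteenth note gets one count
The top number 2 means 2 sixteenth-note beats per measure
Total = 2 × 15 measures
= 30 sixteenth-note beats


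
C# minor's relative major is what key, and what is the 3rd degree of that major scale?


Let's work it out.
The relative major shares the key signature and is a minor 3rd above the minor tonic
A minor 3rd above C# is E
→ relative major of C# minor is E major
E major scale: E F# G# A B C# D#
= E major; 3rd degree = G#


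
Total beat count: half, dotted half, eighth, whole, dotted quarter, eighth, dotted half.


Solution.
Beat values:
  half = 2 beats
  dotted half = 3 beats
  eighth = 0.5 beats
  whole = 4 beats
  dotted quarter = 1.5 beats
  eighth = 0.5 beats
  dotted half = 3 beats
Sum = 2 + 3 + 0.5 + 4 + 1.5 + 0.5 + 3
= 14.5 beats


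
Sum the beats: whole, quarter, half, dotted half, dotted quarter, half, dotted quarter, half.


Reasoning:
Beat values:
  whole = 4 beats
  quarter = 1 beat
  half = 2 beats
  dotted half = 3 beats
  dotted quarter = 1.5 beats
  half = 2 beats
  dotted quarter = 1.5 beats
  half = 2 beats
Sum = 4 + 1 + 2 + 3 + 1.5 + 2 + 1.5 + 2
= 17 beats


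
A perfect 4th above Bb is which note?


Let's work it out.
A 4th spans 4 letter names, so from B we land on E
A perfect 4th = 5 semitones above Bb
Spell E at that pitch: Eb
= Eb


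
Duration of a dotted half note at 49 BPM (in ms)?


Working:
One quarter-note beat = 60000 / BPM = 60000 / 49 ms
Dotted half note = 3 × quarter note
Duration = 3 × 60000 / 49 = 180000 / 49
= 3673.5 ms


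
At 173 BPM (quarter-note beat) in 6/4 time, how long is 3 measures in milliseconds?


Step by step:
Quarter-note beat duration = 60000 / 173 ms
Beats per measure (6/4) = 6
One measure = 6 × 60000 / 173 = 360000 / 173 ms
3 measures = 3 × 360000 / 173 = 1080000 / 173
= 6242.8 ms


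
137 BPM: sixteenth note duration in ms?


One quarter-note beat = 60000 / BPM = 60000 / 137 ms
Sixteenth note = 1/4 × quarter note
Duration = 1/4 × 60000 / 137 = 15000 / 137
= 109.5 ms


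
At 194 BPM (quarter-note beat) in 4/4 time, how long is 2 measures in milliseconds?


Reasoning:
Quarter-note beat duration = 60000 / 194 ms
Beats per measure (4/4) = 4
One measure = 4 × 60000 / 194 = 240000 / 194 ms
2 measures = 2 × 240000 / 194 = 480000 / 194
= 2474.2 ms


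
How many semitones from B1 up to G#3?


Let's work it out.
Absolute semitone position = octave×12 + chromatic position
B1: 1×12 + 11 = 23
G#3: 3×12 + 8 = 44
Difference = 44 - 23 = 21
= 21 semitones


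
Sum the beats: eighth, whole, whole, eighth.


Working:
Beat values:
  eighth = 0.5 beats
  whole = 4 beats
  whole = 4 beats
  eighth = 0.5 beats
Sum = 0.5 + 4 + 4 + 0.5
= 9 beats


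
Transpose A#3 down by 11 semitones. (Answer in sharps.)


A#3: chromatic position 10 in octave 3 → absolute = 3×12 + 10 = 46
Transpose down 11: 46 - 11 = 35
35 = 2×12 + 11 → B in octave 2
Result = B2


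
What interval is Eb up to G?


Letter names: E → G spans 3 letter names → a 3rd
Semitones: Eb → G = 4 half-steps
A 3rd of 4 semitones is a major 3rd
= major 3rd


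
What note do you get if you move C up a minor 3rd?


Reasoning:
minor 3rd: 3 letter names, 3 semitones
Letter: C + 2 → E
Pitch: C + 3 semitones, spelled as an E → Eb
= Eb


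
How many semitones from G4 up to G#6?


Working:
Absolute semitone position = octave×12 + chromatic position
G4: 4×12 + 7 = 55
G#6: 6×12 + 8 = 80
Difference = 80 - 55 = 25
= 25 semitones


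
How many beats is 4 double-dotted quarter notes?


Base quarter note = 1 beat
Dot 1 adds half the previous value: +1/2
Dot 2 adds half the previous value: +1/4
One double-dotted quarter = 1 + 1/2 + 1/4 = 7/4
4 of them = 4 × 7/4 = 7
= 7 beats


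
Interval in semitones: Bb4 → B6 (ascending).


Absolute semitone position = octave×12 + chromatic position
Bb4: 4×12 + 10 = 58
B6: 6×12 + 11 = 83
Difference = 83 - 58 = 25
= 25 semitones


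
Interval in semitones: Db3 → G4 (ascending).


Absolute semitone position = octave×12 + chromatic position
Db3: 3×12 + 1 = 37
G4: 4×12 + 7 = 55
Difference = 55 - 37 = 18
= 18 semitones


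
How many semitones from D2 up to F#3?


Let's work it out.
Absolute semitone position = octave×12 + chromatic position
D2: 2×12 + 2 = 26
F#3: 3×12 + 6 = 42
Difference = 42 - 26 = 16
= 16 semitones


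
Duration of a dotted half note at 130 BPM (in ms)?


Reasoning:
One quarter-note beat = 60000 / BPM = 60000 / 130 ms
Dotted half note = 3 × quarter note
Duration = 3 × 60000 / 130 = 180000 / 130
= 1384.6 ms


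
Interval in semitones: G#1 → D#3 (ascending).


Absolute semitone position = octave×12 + chromatic position
G#1: 1×12 + 8 = 20
D#3: 3×12 + 3 = 39
Difference = 39 - 20 = 19
= 19 semitones


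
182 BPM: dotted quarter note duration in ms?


Solution.
One quarter-note beat = 60000 / BPM = 60000 / 182 ms
Dotted quarter note = 3/2 × quarter note
Duration = 3/2 × 60000 / 182 = 90000 / 182
= 494.5 ms


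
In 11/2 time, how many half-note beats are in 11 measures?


Reasoning:
Time signature 11/2: the bottom number 2 means the half note gets one count
The top number 11 means 11 half-note beats per measure
Total = 11 × 11 measures
= 121 half-note beats


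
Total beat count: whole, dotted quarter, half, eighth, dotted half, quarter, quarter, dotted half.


Beat values:
  whole = 4 beats
  dotted quarter = 1.5 beats
  half = 2 beats
  eighth = 0.5 beats
  dotted half = 3 beats
  quarter = 1 beat
  quarter = 1 beat
  dotted half = 3 beats
Sum = 4 + 1.5 + 2 + 0.5 + 3 + 1 + 1 + 3
= 16 beats


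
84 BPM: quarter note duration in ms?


Reasoning:
One quarter-note beat = 60000 / BPM = 60000 / 84 ms
Duration = 60000 / 84
= 714.3 ms


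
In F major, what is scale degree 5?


Reasoning:
Major scale pattern: W-W-H-W-W-W-H (2-2-1-2-2-2-1 semitones)
Starting from F:
  F + 2 semitones → G
  G + 2 semitones → A
  A + 1 semitone → Bb
  Bb + 2 semitones → C
  C + 2 semitones → D
  D + 2 semitones → E
  E + 1 semitone → F
Scale: F G A Bb C D E
Degree 5 = C


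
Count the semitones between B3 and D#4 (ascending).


Absolute semitone position = octave×12 + chromatic position
B3: 3×12 + 11 = 47
D#4: 4×12 + 3 = 51
Difference = 51 - 47 = 4
= 4 semitones


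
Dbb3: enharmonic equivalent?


Reasoning:
Enharmonic notes sound the same pitch but are spelled with different letter names
Dbb and C name the same pitch class
= C3


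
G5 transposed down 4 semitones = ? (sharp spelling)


Step by step:
G5: chromatic position 7 in octave 5 → absolute = 5×12 + 7 = 67
Transpose down 4: 67 - 4 = 63
63 = 5×12 + 3 → D# in octave 5
Result = D#5


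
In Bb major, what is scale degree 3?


Solution.
Major scale pattern: W-W-H-W-W-W-H (2-2-1-2-2-2-1 semitones)
Starting from Bb:
  Bb + 2 semitones → C
  C + 2 semitones → D
  D + 1 semitone → Eb
  Eb + 2 semitones → F
  F + 2 semitones → G
  G + 2 semitones → A
  A + 1 semitone → Bb
Scale: Bb C D Eb F G A
Degree 3 = D


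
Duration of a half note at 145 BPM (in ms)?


Step by step:
One quarter-note beat = 60000 / BPM = 60000 / 145 ms
Half note = 2 × quarter note
Duration = 2 × 60000 / 145 = 120000 / 145
= 827.6 ms


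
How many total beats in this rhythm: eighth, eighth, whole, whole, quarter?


Let's work it out.
Beat values:
  eighth = 0.5 beats
  eighth = 0.5 beats
  whole = 4 beats
  whole = 4 beats
  quarter = 1 beat
Sum = 0.5 + 0.5 + 4 + 4 + 1
= 10 beats


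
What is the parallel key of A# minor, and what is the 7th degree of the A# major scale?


Parallel keys share the same tonic but differ in mode
A# minor → parallel is A# major
A# major scale: A# B# C## D# E# F## G##
= A# major; 7th degree = G##


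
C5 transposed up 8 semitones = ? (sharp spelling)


Step by step:
C5: chromatic position 0 in octave 5 → absolute = 5×12 + 0 = 60
Transpose up 8: 60 + 8 = 68
68 = 5×12 + 8 → G# in octave 5
Result = G#5


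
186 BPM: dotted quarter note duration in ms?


Reasoning:
One quarter-note beat = 60000 / BPM = 60000 / 186 ms
Dotted quarter note = 3/2 × quarter note
Duration = 3/2 × 60000 / 186 = 90000 / 186
= 483.9 ms


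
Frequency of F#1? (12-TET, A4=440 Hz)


Working:
f = 440 × 2^(n/12) where n = semitones from A4
F#1: -39 semitones from A4
f = 440 × 2^(-39/12)
f = 46.25 Hz


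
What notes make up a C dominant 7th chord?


Working:
Dominant 7th chord = root + major 3rd + perfect 5th + minor 7th
Seventh chords stack in thirds, so the letter names are C-E-G-B
Root: C
Major 3rd above C: E
Perfect 5th above C: G
Minor 7th above C: Bb
Chord = C E G Bb


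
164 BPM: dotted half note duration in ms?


Working:
One quarter-note beat = 60000 / BPM = 60000 / 164 ms
Dotted half note = 3 × quarter note
Duration = 3 × 60000 / 164 = 180000 / 164
= 1097.6 ms


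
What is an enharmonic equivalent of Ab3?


Enharmonic notes sound the same pitch but are spelled with different letter names
Ab and G# name the same pitch class
= G#3


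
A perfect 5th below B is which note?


Working:
A 5th spans 5 letter names, so from B we land on E
A perfect 5th = 7 semitones below B
Spell E at that pitch: E
= E


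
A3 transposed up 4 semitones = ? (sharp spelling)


Solution.
A3: chromatic position 9 in octave 3 → absolute = 3×12 + 9 = 45
Transpose up 4: 45 + 4 = 49
49 = 4×12 + 1 → C# in octave 4
Result = C#4


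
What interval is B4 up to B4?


Let's work it out.
Letter names: B → B spans 1 letter name → a unison
Semitones: B4 → B4 = 0 half-steps
A unison of 0 semitones is a perfect unison
= perfect unison


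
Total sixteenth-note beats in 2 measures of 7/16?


Solution.
Time signature 7/16: the bottom number 16 means the sixteenth note gets one count
The top number 7 means 7 sixteenth-note beats per measure
Total = 7 × 2 measures
= 14 sixteenth-note beats


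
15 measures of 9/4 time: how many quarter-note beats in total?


Step by step:
Time signature 9/4: the bottom number 4 means the quarter note gets one count
The top number 9 means 9 quarter-note beats per measure
Total = 9 × 15 measures
= 135 quarter-note beats


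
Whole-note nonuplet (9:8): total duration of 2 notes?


Nonuplet: 9 notes occupy the space of 8 whole notes
Space = 8 × 4 = 32 beats
Each nonuplet note = 32 / 9 = 32/9 beats
2 notes = 2 × 32/9 = 64/9
= 64/9 beats


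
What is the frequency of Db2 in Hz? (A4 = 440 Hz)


Working:
f = 440 × 2^(n/12) where n = semitones from A4
Db2: -32 semitones from A4
f = 440 × 2^(-32/12)
f = 69.30 Hz


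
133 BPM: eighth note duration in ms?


Reasoning:
One quarter-note beat = 60000 / BPM = 60000 / 133 ms
Eighth note = 1/2 × quarter note
Duration = 1/2 × 60000 / 133 = 30000 / 133
= 225.6 ms


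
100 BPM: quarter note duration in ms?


Solution.
One quarter-note beat = 60000 / BPM = 60000 / 100 ms
Duration = 60000 / 100
= 600.0 ms


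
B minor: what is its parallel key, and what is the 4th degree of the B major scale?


Solution.
Parallel keys share the same tonic but differ in mode
B minor → parallel is B major
B major scale: B C# D# E F# G# A#
= B major; 4th degree = E


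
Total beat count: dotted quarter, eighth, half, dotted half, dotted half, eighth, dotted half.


Beat values:
  dotted quarter = 1.5 beats
  eighth = 0.5 beats
  half = 2 beats
  dotted half = 3 beats
  dotted half = 3 beats
  eighth = 0.5 beats
  dotted half = 3 beats
Sum = 1.5 + 0.5 + 2 + 3 + 3 + 0.5 + 3
= 13.5 beats


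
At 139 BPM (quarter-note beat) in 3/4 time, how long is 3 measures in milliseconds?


Quarter-note beat duration = 60000 / 139 ms
Beats per measure (3/4) = 3
One measure = 3 × 60000 / 139 = 180000 / 139 ms
3 measures = 3 × 180000 / 139 = 540000 / 139
= 3884.9 ms


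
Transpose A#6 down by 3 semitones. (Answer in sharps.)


Reasoning:
A#6: chromatic position 10 in octave 6 → absolute = 6×12 + 10 = 82
Transpose down 3: 82 - 3 = 79
79 = 6×12 + 7 → G in octave 6
Result = G6


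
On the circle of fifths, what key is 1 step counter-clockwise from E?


Solution.
Each counter-clockwise step moves down a perfect 5th (= up a perfect 4th)
From E: E → A
= A


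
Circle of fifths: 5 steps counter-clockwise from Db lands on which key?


Solution.
Each counter-clockwise step moves down a perfect 5th (= up a perfect 4th)
From Db: Db → F#/Gb → B → E → A → D
= D


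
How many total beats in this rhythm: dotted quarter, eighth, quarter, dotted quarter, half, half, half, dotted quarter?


Beat values:
  dotted quarter = 1.5 beats
  eighth = 0.5 beats
  quarter = 1 beat
  dotted quarter = 1.5 beats
  half = 2 beats
  half = 2 beats
  half = 2 beats
  dotted quarter = 1.5 beats
Sum = 1.5 + 0.5 + 1 + 1.5 + 2 + 2 + 2 + 1.5
= 12 beats


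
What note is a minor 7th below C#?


A 7th spans 7 letter names, so from C we land on D
A minor 7th = 10 semitones below C#
Spell D at that pitch: D#
= D#


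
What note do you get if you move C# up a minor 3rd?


minor 3rd: 3 letter names, 3 semitones
Letter: C + 2 → E
Pitch: C# + 3 semitones, spelled as an E → E
= E


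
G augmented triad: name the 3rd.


Augmented triad = root + major 3rd (4 semitones) + augmented 5th (8 semitones)
A triad on G stacks thirds, so the chord tones use letter names G-B-D
Root: G
Major 3rd above G: B
Augmented 5th above G: D#
The 3rd = B


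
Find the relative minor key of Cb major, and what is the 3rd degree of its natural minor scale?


Let's work it out.
The relative minor shares the major's key signature and starts on its 6th degree
6th degree = a major 6th above the tonic; a major 6th above Cb is Ab
→ relative minor of Cb major is Ab minor
Ab natural minor scale: Ab Bb Cb Db Eb Fb Gb
= Ab minor; 3rd degree = Cb


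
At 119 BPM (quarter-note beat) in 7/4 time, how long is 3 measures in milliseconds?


Working:
Quarter-note beat duration = 60000 / 119 ms
Beats per measure (7/4) = 7
One measure = 7 × 60000 / 119 = 420000 / 119 ms
3 measures = 3 × 420000 / 119 = 1260000 / 119
= 10588.2 ms


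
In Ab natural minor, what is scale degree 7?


Let's work it out.
Natural minor scale pattern: W-H-W-W-H-W-W (2-1-2-2-1-2-2 semitones)
Starting from Ab:
  Ab + 2 semitones → Bb
  Bb + 1 semitone → Cb
  Cb + 2 semitones → Db
  Db + 2 semitones → Eb
  Eb + 1 semitone → Fb
  Fb + 2 semitones → Gb
  Gb + 2 semitones → Ab
Scale: Ab Bb Cb Db Eb Fb Gb
Degree 7 = Gb


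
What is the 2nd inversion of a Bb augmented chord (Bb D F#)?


Root position: Bb D F#
2nd inversion: move root and 3rd up an octave
Bass note: F#
Notes (bottom to top) = F# Bb D


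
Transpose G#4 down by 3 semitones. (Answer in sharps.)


Step by step:
G#4: chromatic position 8 in octave 4 → absolute = 4×12 + 8 = 56
Transpose down 3: 56 - 3 = 53
53 = 4×12 + 5 → F in octave 4
Result = F4


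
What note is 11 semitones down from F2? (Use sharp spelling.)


F2: chromatic position 5 in octave 2 → absolute = 2×12 + 5 = 29
Transpose down 11: 29 - 11 = 18
18 = 1×12 + 6 → F# in octave 1
Result = F#1


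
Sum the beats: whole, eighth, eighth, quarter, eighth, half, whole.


Beat values:
  whole = 4 beats
  eighth = 0.5 beats
  eighth = 0.5 beats
  quarter = 1 beat
  eighth = 0.5 beats
  half = 2 beats
  whole = 4 beats
Sum = 4 + 0.5 + 0.5 + 1 + 0.5 + 2 + 4
= 12.5 beats


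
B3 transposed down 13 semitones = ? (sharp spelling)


Let's work it out.
B3: chromatic position 11 in octave 3 → absolute = 3×12 + 11 = 47
Transpose down 13: 47 - 13 = 34
34 = 2×12 + 10 → A# in octave 2
Result = A#2


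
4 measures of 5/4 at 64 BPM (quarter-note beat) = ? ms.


Reasoning:
Quarter-note beat duration = 60000 / 64 ms
Beats per measure (5/4) = 5
One measure = 5 × 60000 / 64 = 300000 / 64 ms
4 measures = 4 × 300000 / 64 = 1200000 / 64
= 18750.0 ms


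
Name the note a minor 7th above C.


Let's work it out.
A 7th spans 7 letter names, so from C we land on B
A minor 7th = 10 semitones above C
Spell B at that pitch: Bb
= Bb


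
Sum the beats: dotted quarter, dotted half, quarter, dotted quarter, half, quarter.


Working:
Beat values:
  dotted quarter = 1.5 beats
  dotted half = 3 beats
  quarter = 1 beat
  dotted quarter = 1.5 beats
  half = 2 beats
  quarter = 1 beat
Sum = 1.5 + 3 + 1 + 1.5 + 2 + 1
= 10 beats


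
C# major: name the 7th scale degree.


Solution.
Major scale pattern: W-W-H-W-W-W-H (2-2-1-2-2-2-1 semitones)
Starting from C#:
  C# + 2 semitones → D#
  D# + 2 semitones → E#
  E# + 1 semitone → F#
  F# + 2 semitones → G#
  G# + 2 semitones → A#
  A# + 2 semitones → B#
  B# + 1 semitone → C#
Scale: C# D# E# F# G# A# B#
Degree 7 = B#


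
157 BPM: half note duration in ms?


Solution.
One quarter-note beat = 60000 / BPM = 60000 / 157 ms
Half note = 2 × quarter note
Duration = 2 × 60000 / 157 = 120000 / 157
= 764.3 ms


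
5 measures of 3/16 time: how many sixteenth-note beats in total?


Time signature 3/16: the bottom number 16 means the sixteenth note gets one count
The top number 3 means 3 sixteenth-note beats per measure
Total = 3 × 5 measures
= 15 sixteenth-note beats


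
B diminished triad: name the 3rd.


Let's work it out.
Diminished triad = root + minor 3rd (3 semitones) + diminished 5th (6 semitones)
A triad on B stacks thirds, so the chord tones use letter names B-D-F
Root: B
Minor 3rd above B: D
Diminished 5th above B: F
The 3rd = D


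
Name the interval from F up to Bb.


Working:
Letter names: F → B spans 4 letter names → a 4th
Semitones: F → Bb = 5 half-steps
A 4th of 5 semitones is a perfect 4th
= perfect 4th


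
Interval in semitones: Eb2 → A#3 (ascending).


Reasoning:
Absolute semitone position = octave×12 + chromatic position
Eb2: 2×12 + 3 = 27
A#3: 3×12 + 10 = 46
Difference = 46 - 27 = 19
= 19 semitones


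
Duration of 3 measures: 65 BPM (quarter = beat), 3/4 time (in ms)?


Quarter-note beat duration = 60000 / 65 ms
Beats per measure (3/4) = 3
One measure = 3 × 60000 / 65 = 180000 / 65 ms
3 measures = 3 × 180000 / 65 = 540000 / 65
= 8307.7 ms


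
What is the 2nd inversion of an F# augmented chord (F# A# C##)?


Working:
Root position: F# A# C##
2nd inversion: move root and 3rd up an octave
Bass note: C##
Notes (bottom to top) = C## F# A#


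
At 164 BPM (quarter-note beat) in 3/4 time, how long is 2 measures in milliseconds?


Working:
Quarter-note beat duration = 60000 / 164 ms
Beats per measure (3/4) = 3
One measure = 3 × 60000 / 164 = 180000 / 164 ms
2 measures = 2 × 180000 / 164 = 360000 / 164
= 2195.1 ms


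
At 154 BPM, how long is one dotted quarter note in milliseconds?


Solution.
One quarter-note beat = 60000 / BPM = 60000 / 154 ms
Dotted quarter note = 3/2 × quarter note
Duration = 3/2 × 60000 / 154 = 90000 / 154
= 584.4 ms


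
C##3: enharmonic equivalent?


Working:
Enharmonic notes sound the same pitch but are spelled with different letter names
C## and D name the same pitch class
= D3


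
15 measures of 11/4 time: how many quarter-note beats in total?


Time signature 11/4: the bottom number 4 means the quarter note gets one count
The top number 11 means 11 quarter-note beats per measure
Total = 11 × 15 measures
= 165 quarter-note beats


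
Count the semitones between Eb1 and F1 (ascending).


Reasoning:
Absolute semitone position = octave×12 + chromatic position
Eb1: 1×12 + 3 = 15
F1: 1×12 + 5 = 17
Difference = 17 - 15 = 2
= 2 semitones


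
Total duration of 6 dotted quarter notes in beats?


Working:
Base quarter note = 1 beat
Dot 1 adds half the previous value: +1/2
One dotted quarter = 1 + 1/2 = 3/2
6 of them = 6 × 3/2 = 9
= 9 beats


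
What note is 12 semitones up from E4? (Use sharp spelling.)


Step by step:
E4: chromatic position 4 in octave 4 → absolute = 4×12 + 4 = 52
Transpose up 12: 52 + 12 = 64
64 = 5×12 + 4 → E in octave 5
Result = E5


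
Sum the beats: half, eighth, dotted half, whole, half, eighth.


Step by step:
Beat values:
  half = 2 beats
  eighth = 0.5 beats
  dotted half = 3 beats
  whole = 4 beats
  half = 2 beats
  eighth = 0.5 beats
Sum = 2 + 0.5 + 3 + 4 + 2 + 0.5
= 12 beats


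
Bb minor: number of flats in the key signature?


Let's work it out.
Flat minor keys: A(0), D(1), G(2), C(3), F(4), Bb(5), Eb(6), Ab(7)
Bb minor has 5 flats
Order of flats: Bb Eb Ab Db Gb Cb Fb → first 5: Bb, Eb, Ab, Db, Gb
= 5 flats


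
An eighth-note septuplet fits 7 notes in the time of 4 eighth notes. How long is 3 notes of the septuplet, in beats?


Solution.
Septuplet: 7 notes occupy the space of 4 eighth notes
Space = 4 × 1/2 = 2 beats
Each septuplet note = 2 / 7 = 2/7 beats
3 notes = 3 × 2/7 = 6/7
= 6/7 beats


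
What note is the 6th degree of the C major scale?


Reasoning:
Major scale pattern: W-W-H-W-W-W-H (2-2-1-2-2-2-1 semitones)
Starting from C:
  C + 2 semitones → D
  D + 2 semitones → E
  E + 1 semitone → F
  F + 2 semitones → G
  G + 2 semitones → A
  A + 2 semitones → B
  B + 1 semitone → C
Scale: C D E F G A B
Degree 6 = A


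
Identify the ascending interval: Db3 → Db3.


Working:
Letter names: D → D spans 1 letter name → a unison
Semitones: Db3 → Db3 = 0 half-steps
A unison of 0 semitones is a perfect unison
= perfect unison


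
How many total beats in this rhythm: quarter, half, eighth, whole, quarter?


Beat values:
  quarter = 1 beat
  half = 2 beats
  eighth = 0.5 beats
  whole = 4 beats
  quarter = 1 beat
Sum = 1 + 2 + 0.5 + 4 + 1
= 8.5 beats


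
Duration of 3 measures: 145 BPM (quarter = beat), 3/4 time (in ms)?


Working:
Quarter-note beat duration = 60000 / 145 ms
Beats per measure (3/4) = 3
One measure = 3 × 60000 / 145 = 180000 / 145 ms
3 measures = 3 × 180000 / 145 = 540000 / 145
= 3724.1 ms


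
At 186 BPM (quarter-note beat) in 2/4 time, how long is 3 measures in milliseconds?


Step by step:
Quarter-note beat duration = 60000 / 186 ms
Beats per measure (2/4) = 2
One measure = 2 × 60000 / 186 = 120000 / 186 ms
3 measures = 3 × 120000 / 186 = 360000 / 186
= 1935.5 ms


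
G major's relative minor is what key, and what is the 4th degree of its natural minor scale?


Step by step:
The relative minor shares the major's key signature and starts on its 6th degree
6th degree = a major 6th above the tonic; a major 6th above G is E
→ relative minor of G major is E minor
E natural minor scale: E F# G A B C D
= E minor; 4th degree = A


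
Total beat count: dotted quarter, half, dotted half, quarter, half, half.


Beat values:
  dotted quarter = 1.5 beats
  half = 2 beats
  dotted half = 3 beats
  quarter = 1 beat
  half = 2 beats
  half = 2 beats
Sum = 1.5 + 2 + 3 + 1 + 2 + 2
= 11.5 beats


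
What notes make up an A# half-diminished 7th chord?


Solution.
Half-diminished 7th chord = root + minor 3rd + diminished 5th + minor 7th
Seventh chords stack in thirds, so the letter names are A-C-E-G
Root: A#
Minor 3rd above A#: C#
Diminished 5th above A#: E
Minor 7th above A#: G#
Chord = A# C# E G#


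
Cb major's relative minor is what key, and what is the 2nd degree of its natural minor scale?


Let's work it out.
The relative minor shares the major's key signature and starts on its 6th degree
6th degree = a major 6th above the tonic; a major 6th above Cb is Ab
→ relative minor of Cb major is Ab minor
Ab natural minor scale: Ab Bb Cb Db Eb Fb Gb
= Ab minor; 2nd degree = Bb


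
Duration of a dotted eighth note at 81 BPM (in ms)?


Let's work it out.
One quarter-note beat = 60000 / BPM = 60000 / 81 ms
Dotted eighth note = 3/4 × quarter note
Duration = 3/4 × 60000 / 81 = 45000 / 81
= 555.6 ms


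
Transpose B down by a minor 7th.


Step by step:
minor 7th: 7 letter names, 10 semitones
Letter: B - 6 → C
Pitch: B - 10 semitones, spelled as a C → C#
= C#


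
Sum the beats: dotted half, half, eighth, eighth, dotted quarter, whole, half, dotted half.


Beat values:
  dotted half = 3 beats
  half = 2 beats
  eighth = 0.5 beats
  eighth = 0.5 beats
  dotted quarter = 1.5 beats
  whole = 4 beats
  half = 2 beats
  dotted half = 3 beats
Sum = 3 + 2 + 0.5 + 0.5 + 1.5 + 4 + 2 + 3
= 16.5 beats


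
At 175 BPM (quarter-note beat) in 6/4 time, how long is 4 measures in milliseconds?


Solution.
Quarter-note beat duration = 60000 / 175 ms
Beats per measure (6/4) = 6
One measure = 6 × 60000 / 175 = 360000 / 175 ms
4 measures = 4 × 360000 / 175 = 1440000 / 175
= 8228.6 ms
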